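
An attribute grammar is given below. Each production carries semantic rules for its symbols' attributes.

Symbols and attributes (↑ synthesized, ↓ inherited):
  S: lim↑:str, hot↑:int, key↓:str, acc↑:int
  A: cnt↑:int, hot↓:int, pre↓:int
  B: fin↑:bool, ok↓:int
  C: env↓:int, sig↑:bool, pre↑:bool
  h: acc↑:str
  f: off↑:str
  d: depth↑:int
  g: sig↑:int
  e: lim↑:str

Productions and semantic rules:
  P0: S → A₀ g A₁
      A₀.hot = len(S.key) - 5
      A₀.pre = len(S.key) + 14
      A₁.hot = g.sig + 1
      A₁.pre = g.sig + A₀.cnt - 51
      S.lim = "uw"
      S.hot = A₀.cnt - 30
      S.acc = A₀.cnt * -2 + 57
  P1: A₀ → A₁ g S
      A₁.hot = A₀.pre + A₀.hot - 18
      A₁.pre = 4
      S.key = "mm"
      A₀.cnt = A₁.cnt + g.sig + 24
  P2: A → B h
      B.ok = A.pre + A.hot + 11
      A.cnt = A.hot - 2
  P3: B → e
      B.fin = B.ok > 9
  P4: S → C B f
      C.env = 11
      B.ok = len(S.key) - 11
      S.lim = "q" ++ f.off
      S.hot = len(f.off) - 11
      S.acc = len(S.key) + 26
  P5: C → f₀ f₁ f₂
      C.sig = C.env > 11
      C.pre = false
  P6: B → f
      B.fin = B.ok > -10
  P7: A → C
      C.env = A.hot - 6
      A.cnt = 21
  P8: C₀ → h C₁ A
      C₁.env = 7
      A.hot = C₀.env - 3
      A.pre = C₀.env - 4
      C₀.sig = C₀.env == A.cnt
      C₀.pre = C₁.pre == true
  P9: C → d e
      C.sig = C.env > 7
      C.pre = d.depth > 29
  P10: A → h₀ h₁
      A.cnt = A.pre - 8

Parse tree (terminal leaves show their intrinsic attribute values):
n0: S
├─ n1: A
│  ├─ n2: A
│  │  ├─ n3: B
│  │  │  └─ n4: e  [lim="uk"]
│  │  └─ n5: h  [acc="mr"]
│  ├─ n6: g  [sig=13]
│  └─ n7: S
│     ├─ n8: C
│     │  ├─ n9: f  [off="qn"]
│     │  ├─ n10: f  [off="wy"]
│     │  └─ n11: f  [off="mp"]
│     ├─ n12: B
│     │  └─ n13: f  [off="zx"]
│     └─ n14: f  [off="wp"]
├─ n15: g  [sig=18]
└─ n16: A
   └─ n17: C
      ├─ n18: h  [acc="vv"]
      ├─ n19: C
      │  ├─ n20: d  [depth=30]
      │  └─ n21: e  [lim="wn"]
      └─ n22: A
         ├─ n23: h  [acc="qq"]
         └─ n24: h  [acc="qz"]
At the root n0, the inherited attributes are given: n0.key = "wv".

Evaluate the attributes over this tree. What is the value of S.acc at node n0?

-3

1. n0.key = "wv"  [given at root]
2. n1.hot = -3  [len(S.key) - 5]
3. n1.pre = 16  [len(S.key) + 14]
4. n2.hot = -5  [A₀.pre + A₀.hot - 18]
5. n2.pre = 4  [4]
6. n3.ok = 10  [A.pre + A.hot + 11]
7. n4.lim = "uk"  [terminal]
8. n3.fin = true  [B.ok > 9]
9. n5.acc = "mr"  [terminal]
10. n2.cnt = -7  [A.hot - 2]
11. n6.sig = 13  [terminal]
12. n7.key = "mm"  ["mm"]
13. n8.env = 11  [11]
14. n9.off = "qn"  [terminal]
15. n10.off = "wy"  [terminal]
16. n11.off = "mp"  [terminal]
17. n8.sig = false  [C.env > 11]
18. n8.pre = false  [false]
19. n12.ok = -9  [len(S.key) - 11]
20. n13.off = "zx"  [terminal]
21. n12.fin = true  [B.ok > -10]
22. n14.off = "wp"  [terminal]
23. n7.lim = "qwp"  ["q" ++ f.off]
24. n7.hot = -9  [len(f.off) - 11]
25. n7.acc = 28  [len(S.key) + 26]
26. n1.cnt = 30  [A₁.cnt + g.sig + 24]
27. n15.sig = 18  [terminal]
28. n16.hot = 19  [g.sig + 1]
29. n16.pre = -3  [g.sig + A₀.cnt - 51]
30. n17.env = 13  [A.hot - 6]
31. n18.acc = "vv"  [terminal]
32. n19.env = 7  [7]
33. n20.depth = 30  [terminal]
34. n21.lim = "wn"  [terminal]
35. n19.sig = false  [C.env > 7]
36. n19.pre = true  [d.depth > 29]
37. n22.hot = 10  [C₀.env - 3]
38. n22.pre = 9  [C₀.env - 4]
39. n23.acc = "qq"  [terminal]
40. n24.acc = "qz"  [terminal]
41. n22.cnt = 1  [A.pre - 8]
42. n17.sig = false  [C₀.env == A.cnt]
43. n17.pre = true  [C₁.pre == true]
44. n16.cnt = 21  [21]
45. n0.lim = "uw"  ["uw"]
46. n0.hot = 0  [A₀.cnt - 30]
47. n0.acc = -3  [A₀.cnt * -2 + 57]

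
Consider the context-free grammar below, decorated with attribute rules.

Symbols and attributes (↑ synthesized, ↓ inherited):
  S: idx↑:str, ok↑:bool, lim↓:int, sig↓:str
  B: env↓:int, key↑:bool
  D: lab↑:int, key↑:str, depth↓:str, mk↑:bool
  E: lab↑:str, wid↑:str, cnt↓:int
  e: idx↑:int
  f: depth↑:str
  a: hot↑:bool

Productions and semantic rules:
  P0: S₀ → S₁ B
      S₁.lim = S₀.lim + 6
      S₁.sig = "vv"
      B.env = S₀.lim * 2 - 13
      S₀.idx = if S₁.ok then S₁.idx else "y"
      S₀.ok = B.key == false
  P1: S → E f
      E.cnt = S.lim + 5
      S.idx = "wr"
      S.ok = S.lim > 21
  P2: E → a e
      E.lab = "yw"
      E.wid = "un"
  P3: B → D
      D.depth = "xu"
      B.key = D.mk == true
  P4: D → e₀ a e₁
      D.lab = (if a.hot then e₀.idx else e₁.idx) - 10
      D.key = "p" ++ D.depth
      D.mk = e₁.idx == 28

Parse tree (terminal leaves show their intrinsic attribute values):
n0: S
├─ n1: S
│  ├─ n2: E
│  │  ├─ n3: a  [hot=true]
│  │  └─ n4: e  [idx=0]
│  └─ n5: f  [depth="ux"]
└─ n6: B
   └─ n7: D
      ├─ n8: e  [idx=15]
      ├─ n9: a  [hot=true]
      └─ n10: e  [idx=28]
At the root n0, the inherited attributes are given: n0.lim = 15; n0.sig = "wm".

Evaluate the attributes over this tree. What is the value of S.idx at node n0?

1. n0.lim = 15  [given at root]
2. n0.sig = "wm"  [given at root]
3. n1.lim = 21  [S₀.lim + 6]
4. n1.sig = "vv"  ["vv"]
5. n2.cnt = 26  [S.lim + 5]
6. n3.hot = true  [terminal]
7. n4.idx = 0  [terminal]
8. n2.lab = "yw"  ["yw"]
9. n2.wid = "un"  ["un"]
10. n5.depth = "ux"  [terminal]
11. n1.idx = "wr"  ["wr"]
12. n1.ok = false  [S.lim > 21]
13. n6.env = 17  [S₀.lim * 2 - 13]
14. n7.depth = "xu"  ["xu"]
15. n8.idx = 15  [terminal]
16. n9.hot = true  [terminal]
17. n10.idx = 28  [terminal]
18. n7.lab = 5  [(if a.hot then e₀.idx else e₁.idx) - 10]
19. n7.key = "pxu"  ["p" ++ D.depth]
20. n7.mk = true  [e₁.idx == 28]
21. n6.key = true  [D.mk == true]
22. n0.idx = "y"  [if S₁.ok then S₁.idx else "y"]
23. n0.ok = false  [B.key == false]

"y"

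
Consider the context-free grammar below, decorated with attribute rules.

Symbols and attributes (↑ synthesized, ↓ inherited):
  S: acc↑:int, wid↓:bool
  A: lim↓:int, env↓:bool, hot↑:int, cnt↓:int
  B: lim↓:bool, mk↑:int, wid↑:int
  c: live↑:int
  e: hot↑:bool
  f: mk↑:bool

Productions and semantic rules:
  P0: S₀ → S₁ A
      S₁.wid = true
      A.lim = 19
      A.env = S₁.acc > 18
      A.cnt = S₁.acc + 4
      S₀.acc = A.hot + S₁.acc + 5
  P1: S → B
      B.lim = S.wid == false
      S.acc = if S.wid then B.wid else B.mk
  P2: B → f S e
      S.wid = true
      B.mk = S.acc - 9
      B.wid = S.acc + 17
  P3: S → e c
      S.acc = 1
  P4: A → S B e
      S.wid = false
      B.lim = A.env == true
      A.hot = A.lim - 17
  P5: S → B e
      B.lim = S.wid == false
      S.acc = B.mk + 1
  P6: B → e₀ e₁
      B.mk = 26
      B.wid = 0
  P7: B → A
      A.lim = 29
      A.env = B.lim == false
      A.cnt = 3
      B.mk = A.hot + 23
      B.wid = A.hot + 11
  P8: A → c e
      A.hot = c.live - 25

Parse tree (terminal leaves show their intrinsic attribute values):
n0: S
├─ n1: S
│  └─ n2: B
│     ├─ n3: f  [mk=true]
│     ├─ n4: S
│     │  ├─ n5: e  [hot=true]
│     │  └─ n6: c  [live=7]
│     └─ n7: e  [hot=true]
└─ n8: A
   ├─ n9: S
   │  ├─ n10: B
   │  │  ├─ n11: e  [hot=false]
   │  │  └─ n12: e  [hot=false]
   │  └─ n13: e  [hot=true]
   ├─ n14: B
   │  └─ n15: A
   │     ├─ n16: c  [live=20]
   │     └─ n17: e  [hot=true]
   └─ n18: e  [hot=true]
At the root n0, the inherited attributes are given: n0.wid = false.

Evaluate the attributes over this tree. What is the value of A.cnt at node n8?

1. n0.wid = false  [given at root]
2. n1.wid = true  [true]
3. n2.lim = false  [S.wid == false]
4. n3.mk = true  [terminal]
5. n4.wid = true  [true]
6. n5.hot = true  [terminal]
7. n6.live = 7  [terminal]
8. n4.acc = 1  [1]
9. n7.hot = true  [terminal]
10. n2.mk = -8  [S.acc - 9]
11. n2.wid = 18  [S.acc + 17]
12. n1.acc = 18  [if S.wid then B.wid else B.mk]
13. n8.lim = 19  [19]
14. n8.env = false  [S₁.acc > 18]
15. n8.cnt = 22  [S₁.acc + 4]
16. n9.wid = false  [false]
17. n10.lim = true  [S.wid == false]
18. n11.hot = false  [terminal]
19. n12.hot = false  [terminal]
20. n10.mk = 26  [26]
21. n10.wid = 0  [0]
22. n13.hot = true  [terminal]
23. n9.acc = 27  [B.mk + 1]
24. n14.lim = false  [A.env == true]
25. n15.lim = 29  [29]
26. n15.env = true  [B.lim == false]
27. n15.cnt = 3  [3]
28. n16.live = 20  [terminal]
29. n17.hot = true  [terminal]
30. n15.hot = -5  [c.live - 25]
31. n14.mk = 18  [A.hot + 23]
32. n14.wid = 6  [A.hot + 11]
33. n18.hot = true  [terminal]
34. n8.hot = 2  [A.lim - 17]
35. n0.acc = 25  [A.hot + S₁.acc + 5]

22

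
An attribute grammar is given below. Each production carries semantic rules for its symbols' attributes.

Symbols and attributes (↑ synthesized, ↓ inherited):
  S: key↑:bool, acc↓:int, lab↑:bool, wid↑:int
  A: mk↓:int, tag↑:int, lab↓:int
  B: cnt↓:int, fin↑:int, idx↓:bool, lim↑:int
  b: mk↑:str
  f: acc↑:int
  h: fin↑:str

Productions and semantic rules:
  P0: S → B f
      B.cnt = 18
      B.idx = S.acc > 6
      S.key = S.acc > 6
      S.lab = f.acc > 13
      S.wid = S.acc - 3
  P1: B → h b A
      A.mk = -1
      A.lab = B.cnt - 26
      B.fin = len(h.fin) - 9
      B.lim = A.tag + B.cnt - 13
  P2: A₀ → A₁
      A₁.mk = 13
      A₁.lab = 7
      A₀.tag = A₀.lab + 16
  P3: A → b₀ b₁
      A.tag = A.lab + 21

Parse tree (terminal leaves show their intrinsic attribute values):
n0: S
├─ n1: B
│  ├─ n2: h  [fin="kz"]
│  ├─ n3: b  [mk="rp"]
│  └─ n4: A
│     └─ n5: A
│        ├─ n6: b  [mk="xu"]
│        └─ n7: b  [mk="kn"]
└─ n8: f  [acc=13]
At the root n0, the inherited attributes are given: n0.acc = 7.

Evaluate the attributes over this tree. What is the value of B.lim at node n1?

1. n0.acc = 7  [given at root]
2. n1.cnt = 18  [18]
3. n1.idx = true  [S.acc > 6]
4. n2.fin = "kz"  [terminal]
5. n3.mk = "rp"  [terminal]
6. n4.mk = -1  [-1]
7. n4.lab = -8  [B.cnt - 26]
8. n5.mk = 13  [13]
9. n5.lab = 7  [7]
10. n6.mk = "xu"  [terminal]
11. n7.mk = "kn"  [terminal]
12. n5.tag = 28  [A.lab + 21]
13. n4.tag = 8  [A₀.lab + 16]
14. n1.fin = -7  [len(h.fin) - 9]
15. n1.lim = 13  [A.tag + B.cnt - 13]
16. n8.acc = 13  [terminal]
17. n0.key = true  [S.acc > 6]
18. n0.lab = false  [f.acc > 13]
19. n0.wid = 4  [S.acc - 3]

13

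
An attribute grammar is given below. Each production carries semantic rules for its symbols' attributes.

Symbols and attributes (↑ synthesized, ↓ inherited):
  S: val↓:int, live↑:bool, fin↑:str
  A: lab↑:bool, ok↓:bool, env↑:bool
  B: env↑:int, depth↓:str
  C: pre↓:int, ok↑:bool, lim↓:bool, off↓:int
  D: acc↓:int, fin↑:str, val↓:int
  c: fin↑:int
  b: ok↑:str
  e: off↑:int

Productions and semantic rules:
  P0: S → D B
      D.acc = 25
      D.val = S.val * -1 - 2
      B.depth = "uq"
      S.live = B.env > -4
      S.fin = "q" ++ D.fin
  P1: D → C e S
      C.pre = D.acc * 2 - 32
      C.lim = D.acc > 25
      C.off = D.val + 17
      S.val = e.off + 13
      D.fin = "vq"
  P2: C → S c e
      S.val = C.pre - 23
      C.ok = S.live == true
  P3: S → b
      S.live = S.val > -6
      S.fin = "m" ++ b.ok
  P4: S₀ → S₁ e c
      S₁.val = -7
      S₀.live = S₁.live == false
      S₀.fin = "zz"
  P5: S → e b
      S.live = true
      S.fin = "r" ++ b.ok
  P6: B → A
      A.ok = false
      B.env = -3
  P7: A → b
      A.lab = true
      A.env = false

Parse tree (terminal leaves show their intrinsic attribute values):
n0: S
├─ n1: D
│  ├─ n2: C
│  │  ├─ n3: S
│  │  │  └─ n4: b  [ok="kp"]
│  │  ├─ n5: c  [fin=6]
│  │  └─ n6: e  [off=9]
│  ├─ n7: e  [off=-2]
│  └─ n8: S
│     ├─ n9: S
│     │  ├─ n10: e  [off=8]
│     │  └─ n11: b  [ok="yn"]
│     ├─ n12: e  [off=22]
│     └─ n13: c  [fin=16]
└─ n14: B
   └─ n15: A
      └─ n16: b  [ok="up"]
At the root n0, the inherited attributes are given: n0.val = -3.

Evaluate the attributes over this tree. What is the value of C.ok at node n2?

1. n0.val = -3  [given at root]
2. n1.acc = 25  [25]
3. n1.val = 1  [S.val * -1 - 2]
4. n2.pre = 18  [D.acc * 2 - 32]
5. n2.lim = false  [D.acc > 25]
6. n2.off = 18  [D.val + 17]
7. n3.val = -5  [C.pre - 23]
8. n4.ok = "kp"  [terminal]
9. n3.live = true  [S.val > -6]
10. n3.fin = "mkp"  ["m" ++ b.ok]
11. n5.fin = 6  [terminal]
12. n6.off = 9  [terminal]
13. n2.ok = true  [S.live == true]
14. n7.off = -2  [terminal]
15. n8.val = 11  [e.off + 13]
16. n9.val = -7  [-7]
17. n10.off = 8  [terminal]
18. n11.ok = "yn"  [terminal]
19. n9.live = true  [true]
20. n9.fin = "ryn"  ["r" ++ b.ok]
21. n12.off = 22  [terminal]
22. n13.fin = 16  [terminal]
23. n8.live = false  [S₁.live == false]
24. n8.fin = "zz"  ["zz"]
25. n1.fin = "vq"  ["vq"]
26. n14.depth = "uq"  ["uq"]
27. n15.ok = false  [false]
28. n16.ok = "up"  [terminal]
29. n15.lab = true  [true]
30. n15.env = false  [false]
31. n14.env = -3  [-3]
32. n0.live = true  [B.env > -4]
33. n0.fin = "qvq"  ["q" ++ D.fin]

true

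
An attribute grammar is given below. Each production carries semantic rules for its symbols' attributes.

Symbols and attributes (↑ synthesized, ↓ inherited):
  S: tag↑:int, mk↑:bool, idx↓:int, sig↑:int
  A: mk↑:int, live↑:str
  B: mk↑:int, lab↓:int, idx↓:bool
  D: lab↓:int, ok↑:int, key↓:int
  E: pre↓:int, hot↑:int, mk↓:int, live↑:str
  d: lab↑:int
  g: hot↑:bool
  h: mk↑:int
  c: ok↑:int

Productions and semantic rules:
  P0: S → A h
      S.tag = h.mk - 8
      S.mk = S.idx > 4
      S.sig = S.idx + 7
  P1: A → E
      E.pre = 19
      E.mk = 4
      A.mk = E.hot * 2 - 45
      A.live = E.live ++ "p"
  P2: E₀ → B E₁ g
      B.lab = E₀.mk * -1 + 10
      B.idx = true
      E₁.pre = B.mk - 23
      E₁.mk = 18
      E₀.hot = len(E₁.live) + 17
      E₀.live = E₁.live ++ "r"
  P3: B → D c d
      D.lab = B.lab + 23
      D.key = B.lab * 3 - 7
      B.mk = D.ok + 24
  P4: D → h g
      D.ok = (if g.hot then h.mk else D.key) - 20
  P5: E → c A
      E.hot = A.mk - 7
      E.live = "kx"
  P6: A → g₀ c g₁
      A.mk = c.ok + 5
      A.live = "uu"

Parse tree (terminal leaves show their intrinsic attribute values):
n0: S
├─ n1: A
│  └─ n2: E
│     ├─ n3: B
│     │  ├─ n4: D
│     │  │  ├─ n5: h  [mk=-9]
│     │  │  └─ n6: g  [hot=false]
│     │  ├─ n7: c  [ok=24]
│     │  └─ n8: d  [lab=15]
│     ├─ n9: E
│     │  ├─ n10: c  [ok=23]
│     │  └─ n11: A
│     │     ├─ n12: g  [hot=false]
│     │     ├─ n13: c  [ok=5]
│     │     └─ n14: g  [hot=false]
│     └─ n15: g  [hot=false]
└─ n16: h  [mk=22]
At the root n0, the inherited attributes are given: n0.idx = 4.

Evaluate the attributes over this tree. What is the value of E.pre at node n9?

1. n0.idx = 4  [given at root]
2. n2.pre = 19  [19]
3. n2.mk = 4  [4]
4. n3.lab = 6  [E₀.mk * -1 + 10]
5. n3.idx = true  [true]
6. n4.lab = 29  [B.lab + 23]
7. n4.key = 11  [B.lab * 3 - 7]
8. n5.mk = -9  [terminal]
9. n6.hot = false  [terminal]
10. n4.ok = -9  [(if g.hot then h.mk else D.key) - 20]
11. n7.ok = 24  [terminal]
12. n8.lab = 15  [terminal]
13. n3.mk = 15  [D.ok + 24]
14. n9.pre = -8  [B.mk - 23]
15. n9.mk = 18  [18]
16. n10.ok = 23  [terminal]
17. n12.hot = false  [terminal]
18. n13.ok = 5  [terminal]
19. n14.hot = false  [terminal]
20. n11.mk = 10  [c.ok + 5]
21. n11.live = "uu"  ["uu"]
22. n9.hot = 3  [A.mk - 7]
23. n9.live = "kx"  ["kx"]
24. n15.hot = false  [terminal]
25. n2.hot = 19  [len(E₁.live) + 17]
26. n2.live = "kxr"  [E₁.live ++ "r"]
27. n1.mk = -7  [E.hot * 2 - 45]
28. n1.live = "kxrp"  [E.live ++ "p"]
29. n16.mk = 22  [terminal]
30. n0.tag = 14  [h.mk - 8]
31. n0.mk = false  [S.idx > 4]
32. n0.sig = 11  [S.idx + 7]

-8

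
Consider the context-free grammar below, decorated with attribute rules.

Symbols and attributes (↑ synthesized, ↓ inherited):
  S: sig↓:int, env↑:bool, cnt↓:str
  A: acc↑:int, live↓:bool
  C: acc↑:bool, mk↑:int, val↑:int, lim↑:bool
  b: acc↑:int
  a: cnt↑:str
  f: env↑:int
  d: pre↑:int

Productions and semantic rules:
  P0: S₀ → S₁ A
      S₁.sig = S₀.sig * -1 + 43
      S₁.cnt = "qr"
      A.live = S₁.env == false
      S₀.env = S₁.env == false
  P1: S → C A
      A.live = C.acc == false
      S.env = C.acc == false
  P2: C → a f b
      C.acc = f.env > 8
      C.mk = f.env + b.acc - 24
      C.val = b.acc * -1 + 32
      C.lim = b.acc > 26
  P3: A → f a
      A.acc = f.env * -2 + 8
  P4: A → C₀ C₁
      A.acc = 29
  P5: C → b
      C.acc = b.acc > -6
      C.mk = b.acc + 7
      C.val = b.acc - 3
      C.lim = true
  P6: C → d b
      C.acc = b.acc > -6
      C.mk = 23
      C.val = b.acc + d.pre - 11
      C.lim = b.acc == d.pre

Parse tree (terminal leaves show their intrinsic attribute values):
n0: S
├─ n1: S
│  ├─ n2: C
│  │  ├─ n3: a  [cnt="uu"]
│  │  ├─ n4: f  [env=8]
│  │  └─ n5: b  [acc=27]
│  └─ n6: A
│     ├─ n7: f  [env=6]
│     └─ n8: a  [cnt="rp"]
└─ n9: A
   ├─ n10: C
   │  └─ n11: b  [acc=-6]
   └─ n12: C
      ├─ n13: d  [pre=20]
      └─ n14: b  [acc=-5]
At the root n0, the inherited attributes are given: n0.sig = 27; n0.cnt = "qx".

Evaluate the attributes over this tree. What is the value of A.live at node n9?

1. n0.sig = 27  [given at root]
2. n0.cnt = "qx"  [given at root]
3. n1.sig = 16  [S₀.sig * -1 + 43]
4. n1.cnt = "qr"  ["qr"]
5. n3.cnt = "uu"  [terminal]
6. n4.env = 8  [terminal]
7. n5.acc = 27  [terminal]
8. n2.acc = false  [f.env > 8]
9. n2.mk = 11  [f.env + b.acc - 24]
10. n2.val = 5  [b.acc * -1 + 32]
11. n2.lim = true  [b.acc > 26]
12. n6.live = true  [C.acc == false]
13. n7.env = 6  [terminal]
14. n8.cnt = "rp"  [terminal]
15. n6.acc = -4  [f.env * -2 + 8]
16. n1.env = true  [C.acc == false]
17. n9.live = false  [S₁.env == false]
18. n11.acc = -6  [terminal]
19. n10.acc = false  [b.acc > -6]
20. n10.mk = 1  [b.acc + 7]
21. n10.val = -9  [b.acc - 3]
22. n10.lim = true  [true]
23. n13.pre = 20  [terminal]
24. n14.acc = -5  [terminal]
25. n12.acc = true  [b.acc > -6]
26. n12.mk = 23  [23]
27. n12.val = 4  [b.acc + d.pre - 11]
28. n12.lim = false  [b.acc == d.pre]
29. n9.acc = 29  [29]
30. n0.env = false  [S₁.env == false]

false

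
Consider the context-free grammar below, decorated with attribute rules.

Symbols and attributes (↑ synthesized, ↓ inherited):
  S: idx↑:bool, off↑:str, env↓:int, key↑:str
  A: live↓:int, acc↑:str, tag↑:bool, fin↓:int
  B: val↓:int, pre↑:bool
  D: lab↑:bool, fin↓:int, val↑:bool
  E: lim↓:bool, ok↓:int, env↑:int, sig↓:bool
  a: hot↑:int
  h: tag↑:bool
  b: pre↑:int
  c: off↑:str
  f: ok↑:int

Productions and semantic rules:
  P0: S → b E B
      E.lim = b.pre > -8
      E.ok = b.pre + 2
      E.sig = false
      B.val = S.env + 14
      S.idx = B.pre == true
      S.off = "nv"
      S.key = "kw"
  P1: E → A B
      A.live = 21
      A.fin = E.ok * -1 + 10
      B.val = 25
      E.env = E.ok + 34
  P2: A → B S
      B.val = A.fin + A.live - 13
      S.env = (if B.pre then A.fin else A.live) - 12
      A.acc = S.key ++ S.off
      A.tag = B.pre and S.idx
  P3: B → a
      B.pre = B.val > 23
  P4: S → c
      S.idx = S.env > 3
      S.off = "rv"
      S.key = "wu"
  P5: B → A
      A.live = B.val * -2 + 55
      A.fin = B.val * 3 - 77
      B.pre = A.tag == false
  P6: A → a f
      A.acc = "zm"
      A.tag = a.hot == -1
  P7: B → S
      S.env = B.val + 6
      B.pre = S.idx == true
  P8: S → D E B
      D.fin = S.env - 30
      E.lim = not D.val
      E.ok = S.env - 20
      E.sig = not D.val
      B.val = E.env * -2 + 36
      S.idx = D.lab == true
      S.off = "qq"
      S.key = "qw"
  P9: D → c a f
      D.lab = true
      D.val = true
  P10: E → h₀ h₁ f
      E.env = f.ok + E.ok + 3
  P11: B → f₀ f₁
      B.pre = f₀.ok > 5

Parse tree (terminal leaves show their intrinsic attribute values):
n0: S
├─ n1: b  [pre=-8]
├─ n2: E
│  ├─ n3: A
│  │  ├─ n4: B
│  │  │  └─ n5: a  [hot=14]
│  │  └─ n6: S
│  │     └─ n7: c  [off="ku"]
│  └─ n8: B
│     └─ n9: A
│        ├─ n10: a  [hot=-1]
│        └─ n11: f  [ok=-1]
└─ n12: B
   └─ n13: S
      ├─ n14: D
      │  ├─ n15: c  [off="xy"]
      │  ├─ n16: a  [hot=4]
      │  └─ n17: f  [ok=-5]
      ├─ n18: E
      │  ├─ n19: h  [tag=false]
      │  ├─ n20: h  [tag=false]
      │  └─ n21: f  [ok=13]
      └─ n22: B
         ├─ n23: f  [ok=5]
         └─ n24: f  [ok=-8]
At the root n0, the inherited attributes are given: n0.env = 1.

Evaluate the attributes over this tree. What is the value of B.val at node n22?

2

1. n0.env = 1  [given at root]
2. n1.pre = -8  [terminal]
3. n2.lim = false  [b.pre > -8]
4. n2.ok = -6  [b.pre + 2]
5. n2.sig = false  [false]
6. n3.live = 21  [21]
7. n3.fin = 16  [E.ok * -1 + 10]
8. n4.val = 24  [A.fin + A.live - 13]
9. n5.hot = 14  [terminal]
10. n4.pre = true  [B.val > 23]
11. n6.env = 4  [(if B.pre then A.fin else A.live) - 12]
12. n7.off = "ku"  [terminal]
13. n6.idx = true  [S.env > 3]
14. n6.off = "rv"  ["rv"]
15. n6.key = "wu"  ["wu"]
16. n3.acc = "wurv"  [S.key ++ S.off]
17. n3.tag = true  [B.pre and S.idx]
18. n8.val = 25  [25]
19. n9.live = 5  [B.val * -2 + 55]
20. n9.fin = -2  [B.val * 3 - 77]
21. n10.hot = -1  [terminal]
22. n11.ok = -1  [terminal]
23. n9.acc = "zm"  ["zm"]
24. n9.tag = true  [a.hot == -1]
25. n8.pre = false  [A.tag == false]
26. n2.env = 28  [E.ok + 34]
27. n12.val = 15  [S.env + 14]
28. n13.env = 21  [B.val + 6]
29. n14.fin = -9  [S.env - 30]
30. n15.off = "xy"  [terminal]
31. n16.hot = 4  [terminal]
32. n17.ok = -5  [terminal]
33. n14.lab = true  [true]
34. n14.val = true  [true]
35. n18.lim = false  [not D.val]
36. n18.ok = 1  [S.env - 20]
37. n18.sig = false  [not D.val]
38. n19.tag = false  [terminal]
39. n20.tag = false  [terminal]
40. n21.ok = 13  [terminal]
41. n18.env = 17  [f.ok + E.ok + 3]
42. n22.val = 2  [E.env * -2 + 36]
43. n23.ok = 5  [terminal]
44. n24.ok = -8  [terminal]
45. n22.pre = false  [f₀.ok > 5]
46. n13.idx = true  [D.lab == true]
47. n13.off = "qq"  ["qq"]
48. n13.key = "qw"  ["qw"]
49. n12.pre = true  [S.idx == true]
50. n0.idx = true  [B.pre == true]
51. n0.off = "nv"  ["nv"]
52. n0.key = "kw"  ["kw"]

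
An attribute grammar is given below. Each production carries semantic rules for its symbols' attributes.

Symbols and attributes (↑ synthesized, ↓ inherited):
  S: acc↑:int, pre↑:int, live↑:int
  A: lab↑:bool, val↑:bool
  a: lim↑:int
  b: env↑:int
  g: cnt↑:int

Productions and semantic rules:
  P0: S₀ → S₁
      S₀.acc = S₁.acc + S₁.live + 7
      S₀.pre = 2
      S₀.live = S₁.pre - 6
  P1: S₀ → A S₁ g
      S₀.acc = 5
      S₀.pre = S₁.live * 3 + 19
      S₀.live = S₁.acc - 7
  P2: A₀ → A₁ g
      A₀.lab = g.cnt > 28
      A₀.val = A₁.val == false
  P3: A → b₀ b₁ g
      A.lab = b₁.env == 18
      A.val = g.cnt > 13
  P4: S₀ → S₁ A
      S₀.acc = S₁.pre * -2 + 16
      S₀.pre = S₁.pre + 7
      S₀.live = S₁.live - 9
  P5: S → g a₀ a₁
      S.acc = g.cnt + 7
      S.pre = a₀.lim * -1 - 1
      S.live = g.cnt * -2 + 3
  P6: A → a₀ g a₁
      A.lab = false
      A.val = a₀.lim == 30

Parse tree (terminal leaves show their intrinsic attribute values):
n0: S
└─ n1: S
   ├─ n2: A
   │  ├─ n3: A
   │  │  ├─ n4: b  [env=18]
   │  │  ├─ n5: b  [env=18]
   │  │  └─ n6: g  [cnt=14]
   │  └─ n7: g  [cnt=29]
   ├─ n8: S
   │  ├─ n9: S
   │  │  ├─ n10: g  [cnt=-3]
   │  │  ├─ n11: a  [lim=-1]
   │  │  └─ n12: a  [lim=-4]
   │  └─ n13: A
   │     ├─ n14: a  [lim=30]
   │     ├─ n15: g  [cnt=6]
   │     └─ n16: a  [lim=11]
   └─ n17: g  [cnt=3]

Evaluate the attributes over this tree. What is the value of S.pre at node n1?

19

1. n4.env = 18  [terminal]
2. n5.env = 18  [terminal]
3. n6.cnt = 14  [terminal]
4. n3.lab = true  [b₁.env == 18]
5. n3.val = true  [g.cnt > 13]
6. n7.cnt = 29  [terminal]
7. n2.lab = true  [g.cnt > 28]
8. n2.val = false  [A₁.val == false]
9. n10.cnt = -3  [terminal]
10. n11.lim = -1  [terminal]
11. n12.lim = -4  [terminal]
12. n9.acc = 4  [g.cnt + 7]
13. n9.pre = 0  [a₀.lim * -1 - 1]
14. n9.live = 9  [g.cnt * -2 + 3]
15. n14.lim = 30  [terminal]
16. n15.cnt = 6  [terminal]
17. n16.lim = 11  [terminal]
18. n13.lab = false  [false]
19. n13.val = true  [a₀.lim == 30]
20. n8.acc = 16  [S₁.pre * -2 + 16]
21. n8.pre = 7  [S₁.pre + 7]
22. n8.live = 0  [S₁.live - 9]
23. n17.cnt = 3  [terminal]
24. n1.acc = 5  [5]
25. n1.pre = 19  [S₁.live * 3 + 19]
26. n1.live = 9  [S₁.acc - 7]
27. n0.acc = 21  [S₁.acc + S₁.live + 7]
28. n0.pre = 2  [2]
29. n0.live = 13  [S₁.pre - 6]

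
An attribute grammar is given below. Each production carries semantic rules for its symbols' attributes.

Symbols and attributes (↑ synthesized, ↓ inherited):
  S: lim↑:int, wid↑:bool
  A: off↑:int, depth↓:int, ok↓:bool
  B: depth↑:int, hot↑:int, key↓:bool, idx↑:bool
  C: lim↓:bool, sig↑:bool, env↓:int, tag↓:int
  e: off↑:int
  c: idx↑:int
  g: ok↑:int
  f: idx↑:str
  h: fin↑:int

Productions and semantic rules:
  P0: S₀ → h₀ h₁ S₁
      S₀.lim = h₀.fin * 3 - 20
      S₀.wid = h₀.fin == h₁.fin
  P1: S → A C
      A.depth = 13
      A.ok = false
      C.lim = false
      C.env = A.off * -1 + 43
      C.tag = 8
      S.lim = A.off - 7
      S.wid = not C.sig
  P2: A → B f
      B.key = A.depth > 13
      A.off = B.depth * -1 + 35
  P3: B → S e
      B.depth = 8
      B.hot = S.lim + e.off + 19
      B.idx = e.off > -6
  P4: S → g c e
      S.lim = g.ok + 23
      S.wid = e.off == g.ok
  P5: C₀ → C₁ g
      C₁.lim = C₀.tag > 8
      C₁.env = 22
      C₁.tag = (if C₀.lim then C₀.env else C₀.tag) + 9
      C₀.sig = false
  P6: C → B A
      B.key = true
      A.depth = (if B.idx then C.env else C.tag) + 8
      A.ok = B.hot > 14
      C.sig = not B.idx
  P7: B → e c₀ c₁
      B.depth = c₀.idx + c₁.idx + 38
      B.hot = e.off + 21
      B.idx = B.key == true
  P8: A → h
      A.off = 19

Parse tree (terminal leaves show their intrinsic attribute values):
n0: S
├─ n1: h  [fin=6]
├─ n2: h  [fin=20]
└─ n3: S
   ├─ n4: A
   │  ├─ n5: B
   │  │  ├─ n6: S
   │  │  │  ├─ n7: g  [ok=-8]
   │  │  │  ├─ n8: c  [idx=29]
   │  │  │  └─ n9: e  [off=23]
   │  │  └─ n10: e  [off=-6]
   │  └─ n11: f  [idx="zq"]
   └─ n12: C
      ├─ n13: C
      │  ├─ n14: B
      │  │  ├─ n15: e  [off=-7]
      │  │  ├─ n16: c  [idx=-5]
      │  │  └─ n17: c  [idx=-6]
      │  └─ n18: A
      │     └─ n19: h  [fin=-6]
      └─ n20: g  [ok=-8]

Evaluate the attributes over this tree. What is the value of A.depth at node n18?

1. n1.fin = 6  [terminal]
2. n2.fin = 20  [terminal]
3. n4.depth = 13  [13]
4. n4.ok = false  [false]
5. n5.key = false  [A.depth > 13]
6. n7.ok = -8  [terminal]
7. n8.idx = 29  [terminal]
8. n9.off = 23  [terminal]
9. n6.lim = 15  [g.ok + 23]
10. n6.wid = false  [e.off == g.ok]
11. n10.off = -6  [terminal]
12. n5.depth = 8  [8]
13. n5.hot = 28  [S.lim + e.off + 19]
14. n5.idx = false  [e.off > -6]
15. n11.idx = "zq"  [terminal]
16. n4.off = 27  [B.depth * -1 + 35]
17. n12.lim = false  [false]
18. n12.env = 16  [A.off * -1 + 43]
19. n12.tag = 8  [8]
20. n13.lim = false  [C₀.tag > 8]
21. n13.env = 22  [22]
22. n13.tag = 17  [(if C₀.lim then C₀.env else C₀.tag) + 9]
23. n14.key = true  [true]
24. n15.off = -7  [terminal]
25. n16.idx = -5  [terminal]
26. n17.idx = -6  [terminal]
27. n14.depth = 27  [c₀.idx + c₁.idx + 38]
28. n14.hot = 14  [e.off + 21]
29. n14.idx = true  [B.key == true]
30. n18.depth = 30  [(if B.idx then C.env else C.tag) + 8]
31. n18.ok = false  [B.hot > 14]
32. n19.fin = -6  [terminal]
33. n18.off = 19  [19]
34. n13.sig = false  [not B.idx]
35. n20.ok = -8  [terminal]
36. n12.sig = false  [false]
37. n3.lim = 20  [A.off - 7]
38. n3.wid = true  [not C.sig]
39. n0.lim = -2  [h₀.fin * 3 - 20]
40. n0.wid = false  [h₀.fin == h₁.fin]

30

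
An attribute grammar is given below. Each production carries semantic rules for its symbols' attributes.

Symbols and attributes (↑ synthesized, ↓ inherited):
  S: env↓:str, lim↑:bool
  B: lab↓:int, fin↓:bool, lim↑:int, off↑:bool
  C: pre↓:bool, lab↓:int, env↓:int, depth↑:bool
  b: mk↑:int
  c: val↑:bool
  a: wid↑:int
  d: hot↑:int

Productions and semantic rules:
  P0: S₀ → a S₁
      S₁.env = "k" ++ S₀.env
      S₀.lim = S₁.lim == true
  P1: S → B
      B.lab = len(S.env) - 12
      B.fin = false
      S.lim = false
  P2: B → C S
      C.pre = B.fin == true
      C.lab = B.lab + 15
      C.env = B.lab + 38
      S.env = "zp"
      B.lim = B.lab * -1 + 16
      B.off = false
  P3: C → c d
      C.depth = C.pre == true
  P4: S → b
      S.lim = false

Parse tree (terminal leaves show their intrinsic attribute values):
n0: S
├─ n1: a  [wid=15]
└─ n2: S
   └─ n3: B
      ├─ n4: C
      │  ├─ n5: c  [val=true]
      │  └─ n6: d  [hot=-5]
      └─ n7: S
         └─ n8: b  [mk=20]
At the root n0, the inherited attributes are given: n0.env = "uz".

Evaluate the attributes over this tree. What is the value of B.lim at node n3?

25

1. n0.env = "uz"  [given at root]
2. n1.wid = 15  [terminal]
3. n2.env = "kuz"  ["k" ++ S₀.env]
4. n3.lab = -9  [len(S.env) - 12]
5. n3.fin = false  [false]
6. n4.pre = false  [B.fin == true]
7. n4.lab = 6  [B.lab + 15]
8. n4.env = 29  [B.lab + 38]
9. n5.val = true  [terminal]
10. n6.hot = -5  [terminal]
11. n4.depth = false  [C.pre == true]
12. n7.env = "zp"  ["zp"]
13. n8.mk = 20  [terminal]
14. n7.lim = false  [false]
15. n3.lim = 25  [B.lab * -1 + 16]
16. n3.off = false  [false]
17. n2.lim = false  [false]
18. n0.lim = false  [S₁.lim == true]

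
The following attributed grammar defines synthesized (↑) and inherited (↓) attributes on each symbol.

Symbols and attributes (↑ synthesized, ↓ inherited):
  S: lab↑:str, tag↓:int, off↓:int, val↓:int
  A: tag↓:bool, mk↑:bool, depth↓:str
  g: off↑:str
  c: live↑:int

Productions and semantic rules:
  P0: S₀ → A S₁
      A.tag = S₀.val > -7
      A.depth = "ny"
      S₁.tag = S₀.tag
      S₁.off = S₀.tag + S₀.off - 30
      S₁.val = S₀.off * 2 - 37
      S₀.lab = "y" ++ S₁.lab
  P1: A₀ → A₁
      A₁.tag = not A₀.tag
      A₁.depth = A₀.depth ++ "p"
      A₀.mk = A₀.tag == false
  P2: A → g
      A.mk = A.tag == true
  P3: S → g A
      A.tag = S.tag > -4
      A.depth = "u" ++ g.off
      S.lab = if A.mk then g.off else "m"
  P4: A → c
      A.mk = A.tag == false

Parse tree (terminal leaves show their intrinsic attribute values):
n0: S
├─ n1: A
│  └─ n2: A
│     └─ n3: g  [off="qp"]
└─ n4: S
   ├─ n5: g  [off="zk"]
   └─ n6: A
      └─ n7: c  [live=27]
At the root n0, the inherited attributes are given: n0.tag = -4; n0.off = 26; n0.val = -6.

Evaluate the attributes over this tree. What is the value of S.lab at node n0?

1. n0.tag = -4  [given at root]
2. n0.off = 26  [given at root]
3. n0.val = -6  [given at root]
4. n1.tag = true  [S₀.val > -7]
5. n1.depth = "ny"  ["ny"]
6. n2.tag = false  [not A₀.tag]
7. n2.depth = "nyp"  [A₀.depth ++ "p"]
8. n3.off = "qp"  [terminal]
9. n2.mk = false  [A.tag == true]
10. n1.mk = false  [A₀.tag == false]
11. n4.tag = -4  [S₀.tag]
12. n4.off = -8  [S₀.tag + S₀.off - 30]
13. n4.val = 15  [S₀.off * 2 - 37]
14. n5.off = "zk"  [terminal]
15. n6.tag = false  [S.tag > -4]
16. n6.depth = "uzk"  ["u" ++ g.off]
17. n7.live = 27  [terminal]
18. n6.mk = true  [A.tag == false]
19. n4.lab = "zk"  [if A.mk then g.off else "m"]
20. n0.lab = "yzk"  ["y" ++ S₁.lab]

"yzk"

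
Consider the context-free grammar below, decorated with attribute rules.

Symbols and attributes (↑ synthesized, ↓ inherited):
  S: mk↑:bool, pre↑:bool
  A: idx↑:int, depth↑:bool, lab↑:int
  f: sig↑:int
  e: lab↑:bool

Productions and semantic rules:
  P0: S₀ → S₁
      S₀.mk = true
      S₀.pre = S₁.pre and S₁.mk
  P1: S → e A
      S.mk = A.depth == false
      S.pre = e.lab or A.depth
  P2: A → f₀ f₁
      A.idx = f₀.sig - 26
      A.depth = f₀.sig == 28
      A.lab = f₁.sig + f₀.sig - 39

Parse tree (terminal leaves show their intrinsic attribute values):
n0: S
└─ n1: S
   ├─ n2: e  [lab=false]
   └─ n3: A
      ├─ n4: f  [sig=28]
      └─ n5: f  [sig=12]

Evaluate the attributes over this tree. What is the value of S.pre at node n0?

1. n2.lab = false  [terminal]
2. n4.sig = 28  [terminal]
3. n5.sig = 12  [terminal]
4. n3.idx = 2  [f₀.sig - 26]
5. n3.depth = true  [f₀.sig == 28]
6. n3.lab = 1  [f₁.sig + f₀.sig - 39]
7. n1.mk = false  [A.depth == false]
8. n1.pre = true  [e.lab or A.depth]
9. n0.mk = true  [true]
10. n0.pre = false  [S₁.pre and S₁.mk]

false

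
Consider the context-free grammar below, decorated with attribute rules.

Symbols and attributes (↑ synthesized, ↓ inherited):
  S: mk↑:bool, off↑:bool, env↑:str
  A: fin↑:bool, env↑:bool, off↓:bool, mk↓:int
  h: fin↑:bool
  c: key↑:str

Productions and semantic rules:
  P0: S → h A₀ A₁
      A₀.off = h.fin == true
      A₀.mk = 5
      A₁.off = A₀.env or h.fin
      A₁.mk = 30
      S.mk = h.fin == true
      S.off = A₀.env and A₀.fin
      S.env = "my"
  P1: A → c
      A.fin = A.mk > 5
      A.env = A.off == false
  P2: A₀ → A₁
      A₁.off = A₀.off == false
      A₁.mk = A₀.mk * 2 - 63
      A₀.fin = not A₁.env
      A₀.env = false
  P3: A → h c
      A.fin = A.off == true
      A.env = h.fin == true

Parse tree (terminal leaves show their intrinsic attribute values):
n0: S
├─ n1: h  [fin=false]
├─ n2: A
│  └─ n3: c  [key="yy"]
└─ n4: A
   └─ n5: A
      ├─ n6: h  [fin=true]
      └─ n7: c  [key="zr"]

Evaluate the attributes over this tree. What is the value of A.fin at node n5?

1. n1.fin = false  [terminal]
2. n2.off = false  [h.fin == true]
3. n2.mk = 5  [5]
4. n3.key = "yy"  [terminal]
5. n2.fin = false  [A.mk > 5]
6. n2.env = true  [A.off == false]
7. n4.off = true  [A₀.env or h.fin]
8. n4.mk = 30  [30]
9. n5.off = false  [A₀.off == false]
10. n5.mk = -3  [A₀.mk * 2 - 63]
11. n6.fin = true  [terminal]
12. n7.key = "zr"  [terminal]
13. n5.fin = false  [A.off == true]
14. n5.env = true  [h.fin == true]
15. n4.fin = false  [not A₁.env]
16. n4.env = false  [false]
17. n0.mk = false  [h.fin == true]
18. n0.off = false  [A₀.env and A₀.fin]
19. n0.env = "my"  ["my"]

false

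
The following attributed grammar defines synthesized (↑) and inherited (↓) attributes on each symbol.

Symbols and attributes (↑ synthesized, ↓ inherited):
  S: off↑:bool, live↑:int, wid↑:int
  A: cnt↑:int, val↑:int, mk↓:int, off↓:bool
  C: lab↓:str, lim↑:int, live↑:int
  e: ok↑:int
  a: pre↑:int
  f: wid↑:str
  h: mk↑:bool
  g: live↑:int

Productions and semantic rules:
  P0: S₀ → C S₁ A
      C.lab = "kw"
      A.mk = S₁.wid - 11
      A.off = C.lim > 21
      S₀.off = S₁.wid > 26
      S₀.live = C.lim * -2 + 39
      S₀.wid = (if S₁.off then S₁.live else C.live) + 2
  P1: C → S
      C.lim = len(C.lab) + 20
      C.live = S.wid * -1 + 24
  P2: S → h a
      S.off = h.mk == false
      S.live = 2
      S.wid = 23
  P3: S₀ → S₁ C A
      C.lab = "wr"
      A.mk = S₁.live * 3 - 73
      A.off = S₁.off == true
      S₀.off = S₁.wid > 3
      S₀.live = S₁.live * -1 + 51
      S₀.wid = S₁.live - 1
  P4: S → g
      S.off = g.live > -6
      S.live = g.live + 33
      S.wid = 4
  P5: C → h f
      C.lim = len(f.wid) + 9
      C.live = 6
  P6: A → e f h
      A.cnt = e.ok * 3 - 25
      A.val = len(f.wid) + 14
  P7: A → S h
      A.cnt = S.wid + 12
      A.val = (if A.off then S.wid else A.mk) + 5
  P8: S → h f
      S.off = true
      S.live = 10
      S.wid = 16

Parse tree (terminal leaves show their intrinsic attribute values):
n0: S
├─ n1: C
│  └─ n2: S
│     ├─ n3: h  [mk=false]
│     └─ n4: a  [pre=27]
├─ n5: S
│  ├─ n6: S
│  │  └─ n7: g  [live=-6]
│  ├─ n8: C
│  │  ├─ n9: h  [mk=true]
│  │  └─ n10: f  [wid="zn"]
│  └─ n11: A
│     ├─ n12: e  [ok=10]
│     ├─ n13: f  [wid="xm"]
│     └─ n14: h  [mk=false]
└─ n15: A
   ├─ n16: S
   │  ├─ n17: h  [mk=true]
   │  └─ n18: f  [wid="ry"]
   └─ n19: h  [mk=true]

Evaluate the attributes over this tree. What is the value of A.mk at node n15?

15

1. n1.lab = "kw"  ["kw"]
2. n3.mk = false  [terminal]
3. n4.pre = 27  [terminal]
4. n2.off = true  [h.mk == false]
5. n2.live = 2  [2]
6. n2.wid = 23  [23]
7. n1.lim = 22  [len(C.lab) + 20]
8. n1.live = 1  [S.wid * -1 + 24]
9. n7.live = -6  [terminal]
10. n6.off = false  [g.live > -6]
11. n6.live = 27  [g.live + 33]
12. n6.wid = 4  [4]
13. n8.lab = "wr"  ["wr"]
14. n9.mk = true  [terminal]
15. n10.wid = "zn"  [terminal]
16. n8.lim = 11  [len(f.wid) + 9]
17. n8.live = 6  [6]
18. n11.mk = 8  [S₁.live * 3 - 73]
19. n11.off = false  [S₁.off == true]
20. n12.ok = 10  [terminal]
21. n13.wid = "xm"  [terminal]
22. n14.mk = false  [terminal]
23. n11.cnt = 5  [e.ok * 3 - 25]
24. n11.val = 16  [len(f.wid) + 14]
25. n5.off = true  [S₁.wid > 3]
26. n5.live = 24  [S₁.live * -1 + 51]
27. n5.wid = 26  [S₁.live - 1]
28. n15.mk = 15  [S₁.wid - 11]
29. n15.off = true  [C.lim > 21]
30. n17.mk = true  [terminal]
31. n18.wid = "ry"  [terminal]
32. n16.off = true  [true]
33. n16.live = 10  [10]
34. n16.wid = 16  [16]
35. n19.mk = true  [terminal]
36. n15.cnt = 28  [S.wid + 12]
37. n15.val = 21  [(if A.off then S.wid else A.mk) + 5]
38. n0.off = false  [S₁.wid > 26]
39. n0.live = -5  [C.lim * -2 + 39]
40. n0.wid = 26  [(if S₁.off then S₁.live else C.live) + 2]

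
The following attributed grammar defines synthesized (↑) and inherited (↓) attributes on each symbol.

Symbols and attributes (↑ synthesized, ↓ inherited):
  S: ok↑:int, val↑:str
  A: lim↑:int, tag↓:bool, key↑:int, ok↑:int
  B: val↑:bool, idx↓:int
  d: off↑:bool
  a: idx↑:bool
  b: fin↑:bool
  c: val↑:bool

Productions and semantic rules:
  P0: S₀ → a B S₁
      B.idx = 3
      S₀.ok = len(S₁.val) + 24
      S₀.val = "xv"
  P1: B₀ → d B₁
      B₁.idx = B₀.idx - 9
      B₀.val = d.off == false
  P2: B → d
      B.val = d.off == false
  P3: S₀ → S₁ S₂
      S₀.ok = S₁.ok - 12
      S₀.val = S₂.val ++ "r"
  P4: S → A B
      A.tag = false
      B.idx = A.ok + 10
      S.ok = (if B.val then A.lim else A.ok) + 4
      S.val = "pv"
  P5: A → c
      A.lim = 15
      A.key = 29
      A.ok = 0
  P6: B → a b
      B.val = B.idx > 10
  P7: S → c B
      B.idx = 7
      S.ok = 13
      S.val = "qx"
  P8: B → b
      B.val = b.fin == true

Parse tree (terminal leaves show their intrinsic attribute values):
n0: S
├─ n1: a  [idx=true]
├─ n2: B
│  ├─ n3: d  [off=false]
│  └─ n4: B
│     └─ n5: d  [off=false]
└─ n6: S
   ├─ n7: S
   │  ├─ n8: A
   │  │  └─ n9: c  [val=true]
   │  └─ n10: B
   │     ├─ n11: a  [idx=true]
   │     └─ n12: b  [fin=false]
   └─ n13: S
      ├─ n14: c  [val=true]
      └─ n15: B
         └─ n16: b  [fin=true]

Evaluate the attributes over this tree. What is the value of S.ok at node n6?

1. n1.idx = true  [terminal]
2. n2.idx = 3  [3]
3. n3.off = false  [terminal]
4. n4.idx = -6  [B₀.idx - 9]
5. n5.off = false  [terminal]
6. n4.val = true  [d.off == false]
7. n2.val = true  [d.off == false]
8. n8.tag = false  [false]
9. n9.val = true  [terminal]
10. n8.lim = 15  [15]
11. n8.key = 29  [29]
12. n8.ok = 0  [0]
13. n10.idx = 10  [A.ok + 10]
14. n11.idx = true  [terminal]
15. n12.fin = false  [terminal]
16. n10.val = false  [B.idx > 10]
17. n7.ok = 4  [(if B.val then A.lim else A.ok) + 4]
18. n7.val = "pv"  ["pv"]
19. n14.val = true  [terminal]
20. n15.idx = 7  [7]
21. n16.fin = true  [terminal]
22. n15.val = true  [b.fin == true]
23. n13.ok = 13  [13]
24. n13.val = "qx"  ["qx"]
25. n6.ok = -8  [S₁.ok - 12]
26. n6.val = "qxr"  [S₂.val ++ "r"]
27. n0.ok = 27  [len(S₁.val) + 24]
28. n0.val = "xv"  ["xv"]

-8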